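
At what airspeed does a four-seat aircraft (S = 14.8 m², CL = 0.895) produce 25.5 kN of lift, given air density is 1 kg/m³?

v = 62.1 m/s

L = ½ρv²S·CL ⇒ v = √(2L/(ρ·S·CL))
v = √(2 × 25500 / (1 × 14.8 × 0.895)) = √3850 = 62.1 m/s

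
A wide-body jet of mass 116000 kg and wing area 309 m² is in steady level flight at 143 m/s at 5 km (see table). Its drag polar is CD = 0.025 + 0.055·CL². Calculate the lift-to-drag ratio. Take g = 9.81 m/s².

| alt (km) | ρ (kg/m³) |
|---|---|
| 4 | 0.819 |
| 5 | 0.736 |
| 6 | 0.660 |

L/D = 12.8

At 5 km, from the table: ρ = 0.736 kg/m³.
Weight W = mg = 116000 × 9.81 = 1.138×10^6 N; in level flight L = W.
q = ½ρv² = ½ × 0.736 × 143² = 7525 Pa.
Required CL = L/(qS) = 1.138×10^6/(7525·309) = 0.4894.
CD = 0.025 + 0.055 × 0.4894² = 0.03817.
L/D = CL/CD = 0.4894 / 0.03817 = 12.8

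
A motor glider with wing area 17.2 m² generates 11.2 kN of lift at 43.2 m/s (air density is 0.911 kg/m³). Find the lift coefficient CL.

CL = 0.766

From L = ½ρv²S·CL, rearranging gives CL = 2L/(ρv²S).
CL = 2 × 11200 / (0.911 × 43.2² × 17.2) = 0.766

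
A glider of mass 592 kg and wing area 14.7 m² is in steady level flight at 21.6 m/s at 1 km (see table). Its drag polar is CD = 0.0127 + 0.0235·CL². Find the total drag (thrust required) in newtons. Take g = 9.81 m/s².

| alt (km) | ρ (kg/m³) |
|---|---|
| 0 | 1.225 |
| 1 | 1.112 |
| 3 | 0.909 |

At 1 km, from the table: ρ = 1.112 kg/m³.
In steady level flight, lift balances weight: W = mg = 592 × 9.81 = 5807.5 N.
Dynamic pressure q = 0.5 × 1.112 × 21.6² = 259.4 Pa.
CL = 2W/(ρv²S) = 2×5807.5/(1.112×21.6²×14.7) = 1.523.
CD = 0.0127 + 0.0235 × 1.523² = 0.06721.
D = q·S·CD = 259.4 × 14.7 × 0.06721 = 256.3 N

D = 256 N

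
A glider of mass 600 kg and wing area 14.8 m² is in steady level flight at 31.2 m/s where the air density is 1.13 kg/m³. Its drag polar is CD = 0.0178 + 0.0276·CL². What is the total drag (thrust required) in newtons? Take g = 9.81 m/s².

Weight W = mg = 600 × 9.81 = 5886 N; in level flight L = W.
Dynamic pressure q = 0.5 × 1.13 × 31.2² = 550 Pa.
Required CL = L/(qS) = 5886/(550·14.8) = 0.7231.
CD = 0.0178 + 0.0276 × 0.7231² = 0.03223.
D = q·S·CD = 550 × 14.8 × 0.03223 = 262.4 N

D = 262 N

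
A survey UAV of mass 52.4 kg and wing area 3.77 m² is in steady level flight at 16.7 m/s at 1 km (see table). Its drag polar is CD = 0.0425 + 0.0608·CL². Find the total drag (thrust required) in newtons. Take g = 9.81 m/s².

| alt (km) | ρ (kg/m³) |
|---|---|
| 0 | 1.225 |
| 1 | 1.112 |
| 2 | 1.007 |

D = 52.3 N

At 1 km, from the table: ρ = 1.112 kg/m³.
Weight W = mg = 52.4 × 9.81 = 514.04 N; in level flight L = W.
Dynamic pressure q = 0.5 × 1.112 × 16.7² = 155.1 Pa.
CL = 2W/(ρv²S) = 2×514.04/(1.112×16.7²×3.77) = 0.8793.
CD = 0.0425 + 0.0608 × 0.8793² = 0.08951.
D = q·S·CD = 155.1 × 3.77 × 0.08951 = 52.33 N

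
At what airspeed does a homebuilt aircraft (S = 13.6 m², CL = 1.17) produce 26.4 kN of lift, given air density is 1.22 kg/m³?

L = ½ρv²S·CL ⇒ v = √(2L/(ρ·S·CL))
v = √(2 × 26400 / (1.22 × 13.6 × 1.17)) = √2720 = 52.2 m/s

v = 52.2 m/s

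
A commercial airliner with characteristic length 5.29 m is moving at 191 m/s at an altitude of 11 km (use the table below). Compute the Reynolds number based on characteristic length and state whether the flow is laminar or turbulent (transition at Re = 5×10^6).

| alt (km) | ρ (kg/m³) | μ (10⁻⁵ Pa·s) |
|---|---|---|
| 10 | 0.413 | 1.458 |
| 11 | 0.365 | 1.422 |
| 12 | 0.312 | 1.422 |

Re = 2.59×10^7 (turbulent)

At 11 km, from the table: ρ = 0.365 kg/m³, μ = 1.422×10⁻⁵ Pa·s.
Re = ρ·v·c/μ = 0.365 × 191 × 5.29 / (1.422×10⁻⁵) = 2.59×10^7
Since 2.59×10^7 > 5×10^6, the flow is turbulent.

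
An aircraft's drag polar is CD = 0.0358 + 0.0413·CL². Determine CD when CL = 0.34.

CD = 0.0358 + 0.0413 × 0.34² = 0.0358 + 0.004774 = 0.0406

CD = 0.0406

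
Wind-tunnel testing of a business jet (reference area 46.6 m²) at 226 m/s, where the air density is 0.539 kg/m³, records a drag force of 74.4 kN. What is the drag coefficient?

CD = 0.116

From D = ½ρv²S·CD, rearranging gives CD = 2D/(ρv²S).
CD = 2 × 74400 / (0.539 × 226² × 46.6) = 0.116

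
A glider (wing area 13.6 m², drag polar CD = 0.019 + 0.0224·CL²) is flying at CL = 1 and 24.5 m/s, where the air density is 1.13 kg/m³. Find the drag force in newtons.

CD = 0.019 + 0.0224 × 1² = 0.0414
D = ½ρv²S·CD = ½ × 1.13 × 24.5² × 13.6 × 0.0414 = 191 N

D = 191 N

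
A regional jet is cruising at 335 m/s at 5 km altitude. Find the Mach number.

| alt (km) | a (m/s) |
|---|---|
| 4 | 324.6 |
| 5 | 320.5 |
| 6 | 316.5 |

M = 1.05

At 5 km, from the table: a = 320.5 m/s.
M = v/a = 335 / 320.5 = 1.05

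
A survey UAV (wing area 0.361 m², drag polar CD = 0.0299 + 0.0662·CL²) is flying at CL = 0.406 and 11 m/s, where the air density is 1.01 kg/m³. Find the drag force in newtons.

D = 0.9 N

CD = 0.0299 + 0.0662 × 0.406² = 0.04081
D = ½ρv²S·CD = ½ × 1.01 × 11² × 0.361 × 0.04081 = 0.9 N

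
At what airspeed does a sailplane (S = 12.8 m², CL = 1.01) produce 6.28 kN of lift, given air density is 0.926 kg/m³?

v = 32.4 m/s

L = ½ρv²S·CL ⇒ v = √(2L/(ρ·S·CL))
v = √(2 × 6280 / (0.926 × 12.8 × 1.01)) = √1049 = 32.4 m/s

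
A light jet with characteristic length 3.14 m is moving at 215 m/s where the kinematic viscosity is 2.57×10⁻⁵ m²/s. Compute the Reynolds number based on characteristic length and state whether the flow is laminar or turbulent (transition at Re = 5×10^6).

Re = v·c/ν = 215 × 3.14 / (2.57×10⁻⁵) = 2.63×10^7
Since 2.63×10^7 > 5×10^6, the flow is turbulent.

Re = 2.63×10^7 (turbulent)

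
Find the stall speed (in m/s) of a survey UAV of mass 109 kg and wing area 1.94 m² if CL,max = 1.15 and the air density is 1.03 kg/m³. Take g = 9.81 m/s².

V_stall = 30.5 m/s

Stall occurs when L = W at CL,max. W = mg = 109 × 9.81 = 1069 N.
From L = ½ρV²S·CL,max = W: V_stall = √(2W/(ρSCL,max)) = √(2·1069/(1.03·1.94·1.15))
V_stall = √930.7 = 30.5 m/s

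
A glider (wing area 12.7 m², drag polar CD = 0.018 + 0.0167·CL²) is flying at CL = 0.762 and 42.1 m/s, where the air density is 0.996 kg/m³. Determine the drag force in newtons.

CD = 0.018 + 0.0167 × 0.762² = 0.0277
D = ½ρv²S·CD = ½ × 0.996 × 42.1² × 12.7 × 0.0277 = 310 N

D = 310 N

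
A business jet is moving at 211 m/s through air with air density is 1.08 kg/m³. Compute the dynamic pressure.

q = ½ρv² = ½ × 1.08 × 211² = 24000 Pa

q = 24000 Pa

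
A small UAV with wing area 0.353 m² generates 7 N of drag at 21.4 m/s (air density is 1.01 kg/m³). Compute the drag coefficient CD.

CD = 0.0857

From D = ½ρv²S·CD, rearranging gives CD = 2D/(ρv²S).
CD = 2 × 7 / (1.01 × 21.4² × 0.353) = 0.0857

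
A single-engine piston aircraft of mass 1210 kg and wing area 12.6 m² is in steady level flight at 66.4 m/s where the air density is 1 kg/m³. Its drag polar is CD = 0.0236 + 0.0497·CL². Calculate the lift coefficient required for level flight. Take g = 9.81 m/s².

In steady level flight, lift balances weight: W = mg = 1210 × 9.81 = 11870 N.
Dynamic pressure q = 0.5 × 1 × 66.4² = 2204 Pa.
CL = 2W/(ρv²S) = 2×11870/(1×66.4²×12.6) = 0.4273.

CL = 0.427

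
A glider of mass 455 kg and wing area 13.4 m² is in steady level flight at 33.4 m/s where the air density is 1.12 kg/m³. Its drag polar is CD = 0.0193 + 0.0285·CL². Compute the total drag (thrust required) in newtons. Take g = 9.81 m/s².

D = 229 N

Level flight ⇒ L = W = m·g = 455 × 9.81 = 4463.6 N.
Dynamic pressure q = 0.5 × 1.12 × 33.4² = 624.7 Pa.
CL = W/(q·S) = 4463.6 / (624.7 × 13.4) = 0.5332.
CD = 0.0193 + 0.0285 × 0.5332² = 0.0274.
D = q·S·CD = 624.7 × 13.4 × 0.0274 = 229.4 N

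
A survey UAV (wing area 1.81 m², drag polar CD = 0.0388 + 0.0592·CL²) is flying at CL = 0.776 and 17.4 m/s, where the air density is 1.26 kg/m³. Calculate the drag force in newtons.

CD = 0.0388 + 0.0592 × 0.776² = 0.07445
D = ½ρv²S·CD = ½ × 1.26 × 17.4² × 1.81 × 0.07445 = 25.7 N

D = 25.7 N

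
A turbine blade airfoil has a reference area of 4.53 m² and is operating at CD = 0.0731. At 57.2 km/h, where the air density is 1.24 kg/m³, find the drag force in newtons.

D = 51.8 N

Convert speed: v = 57.2 km/h ÷ 3.6 = 15.89 m/s.
D = ½ρv²S·CD = ½ × 1.24 × 15.89² × 4.53 × 0.0731 = 51.8 N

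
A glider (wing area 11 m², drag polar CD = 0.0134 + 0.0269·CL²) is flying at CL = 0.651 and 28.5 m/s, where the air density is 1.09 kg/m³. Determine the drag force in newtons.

D = 121 N

CD = 0.0134 + 0.0269 × 0.651² = 0.0248
D = ½ρv²S·CD = ½ × 1.09 × 28.5² × 11 × 0.0248 = 121 N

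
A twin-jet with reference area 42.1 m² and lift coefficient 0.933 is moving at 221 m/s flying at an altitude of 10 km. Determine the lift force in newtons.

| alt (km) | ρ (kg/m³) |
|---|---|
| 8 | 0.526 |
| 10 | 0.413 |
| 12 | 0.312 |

L = 3.96×10^5 N

At 10 km, from the table: ρ = 0.413 kg/m³.
L = ½ρv²S·CL = ½ × 0.413 × 221² × 42.1 × 0.933 = 3.96×10^5 N ≈ 396 kN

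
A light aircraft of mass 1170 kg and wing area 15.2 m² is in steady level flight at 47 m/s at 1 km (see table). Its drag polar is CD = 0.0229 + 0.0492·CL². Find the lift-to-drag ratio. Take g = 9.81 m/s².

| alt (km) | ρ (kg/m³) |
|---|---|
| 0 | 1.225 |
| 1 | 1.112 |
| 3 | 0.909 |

L/D = 14.8

At 1 km, from the table: ρ = 1.112 kg/m³.
In steady level flight, lift balances weight: W = mg = 1170 × 9.81 = 11478 N.
Dynamic pressure q = 0.5 × 1.112 × 47² = 1228 Pa.
Required CL = L/(qS) = 11478/(1228·15.2) = 0.6148.
CD = 0.0229 + 0.0492 × 0.6148² = 0.0415.
L/D = CL/CD = 0.6148 / 0.0415 = 14.8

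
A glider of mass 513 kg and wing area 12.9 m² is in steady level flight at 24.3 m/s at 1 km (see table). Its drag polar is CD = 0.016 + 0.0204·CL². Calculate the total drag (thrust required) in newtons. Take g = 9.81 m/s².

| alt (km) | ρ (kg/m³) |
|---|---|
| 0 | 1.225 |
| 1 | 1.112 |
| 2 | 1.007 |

D = 190 N

At 1 km, from the table: ρ = 1.112 kg/m³.
Level flight ⇒ L = W = m·g = 513 × 9.81 = 5032.5 N.
Dynamic pressure q = 0.5 × 1.112 × 24.3² = 328.3 Pa.
CL = W/(q·S) = 5032.5 / (328.3 × 12.9) = 1.188.
CD = 0.016 + 0.0204 × 1.188² = 0.0448.
D = q·S·CD = 328.3 × 12.9 × 0.0448 = 189.8 N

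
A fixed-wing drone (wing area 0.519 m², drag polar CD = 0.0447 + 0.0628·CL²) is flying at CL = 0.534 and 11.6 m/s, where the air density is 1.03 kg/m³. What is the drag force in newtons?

CD = 0.0447 + 0.0628 × 0.534² = 0.06261
D = ½ρv²S·CD = ½ × 1.03 × 11.6² × 0.519 × 0.06261 = 2.25 N

D = 2.25 N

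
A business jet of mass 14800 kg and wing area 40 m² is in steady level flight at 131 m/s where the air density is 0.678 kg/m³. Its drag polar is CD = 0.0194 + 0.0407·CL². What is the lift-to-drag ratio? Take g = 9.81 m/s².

Level flight ⇒ L = W = m·g = 14800 × 9.81 = 1.4519×10^5 N.
q = ½ρv² = ½ × 0.678 × 131² = 5818 Pa.
Required CL = L/(qS) = 1.4519×10^5/(5818·40) = 0.6239.
CD = 0.0194 + 0.0407 × 0.6239² = 0.03524.
L/D = CL/CD = 0.6239 / 0.03524 = 17.7

L/D = 17.7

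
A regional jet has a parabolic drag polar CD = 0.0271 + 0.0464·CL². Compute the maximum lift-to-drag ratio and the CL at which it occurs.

For CD = CD0 + K·CL², (L/D)max occurs at CL* = √(CD0/K) and equals 1/(2√(K·CD0)).
(L/D)max = 1/(2√(0.0464 × 0.0271)) = 1/(2 × 0.03546) = 14.1
CL* = √(0.0271/0.0464) = 0.764

(L/D)max = 14.1, at CL = 0.764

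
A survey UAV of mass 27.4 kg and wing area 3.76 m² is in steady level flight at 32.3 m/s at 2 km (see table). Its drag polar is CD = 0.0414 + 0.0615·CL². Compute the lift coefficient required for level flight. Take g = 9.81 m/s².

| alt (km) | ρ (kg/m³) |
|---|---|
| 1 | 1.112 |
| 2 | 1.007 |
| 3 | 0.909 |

At 2 km, from the table: ρ = 1.007 kg/m³.
In steady level flight, lift balances weight: W = mg = 27.4 × 9.81 = 268.79 N.
q = ½ρv² = ½ × 1.007 × 32.3² = 525.3 Pa.
Required CL = L/(qS) = 268.79/(525.3·3.76) = 0.1361.

CL = 0.136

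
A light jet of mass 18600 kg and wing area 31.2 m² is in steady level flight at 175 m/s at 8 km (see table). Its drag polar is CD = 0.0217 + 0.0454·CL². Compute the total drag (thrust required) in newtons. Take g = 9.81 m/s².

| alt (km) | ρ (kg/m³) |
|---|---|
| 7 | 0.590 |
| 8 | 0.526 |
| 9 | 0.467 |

D = 11500 N

At 8 km, from the table: ρ = 0.526 kg/m³.
In steady level flight, lift balances weight: W = mg = 18600 × 9.81 = 1.8247×10^5 N.
q = ½ρv² = ½ × 0.526 × 175² = 8054 Pa.
CL = 2W/(ρv²S) = 2×1.8247×10^5/(0.526×175²×31.2) = 0.7261.
CD = 0.0217 + 0.0454 × 0.7261² = 0.04564.
D = q·S·CD = 8054 × 31.2 × 0.04564 = 11470 N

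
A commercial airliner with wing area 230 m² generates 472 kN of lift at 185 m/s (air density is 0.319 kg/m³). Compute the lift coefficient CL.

CL = 0.376

From L = ½ρv²S·CL, rearranging gives CL = 2L/(ρv²S).
CL = 2 × 4.72×10^5 / (0.319 × 185² × 230) = 0.376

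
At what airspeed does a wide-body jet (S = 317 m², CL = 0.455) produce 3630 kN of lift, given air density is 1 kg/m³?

v = 224 m/s

L = ½ρv²S·CL ⇒ v = √(2L/(ρ·S·CL))
v = √(2 × 3.63×10^6 / (1 × 317 × 0.455)) = √50330 = 224 m/s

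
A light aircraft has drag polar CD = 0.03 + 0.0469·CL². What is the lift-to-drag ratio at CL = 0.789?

L/D = 13.3

CD = 0.03 + 0.0469 × 0.789² = 0.0592
L/D = CL/CD = 0.789 / 0.0592 = 13.3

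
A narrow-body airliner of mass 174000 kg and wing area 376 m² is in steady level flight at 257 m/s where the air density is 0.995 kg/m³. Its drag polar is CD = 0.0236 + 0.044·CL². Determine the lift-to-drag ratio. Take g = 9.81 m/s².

L/D = 5.65

In steady level flight, lift balances weight: W = mg = 174000 × 9.81 = 1.7069×10^6 N.
Dynamic pressure q = 0.5 × 0.995 × 257² = 32860 Pa.
CL = W/(q·S) = 1.7069×10^6 / (32860 × 376) = 0.1382.
CD = 0.0236 + 0.044 × 0.1382² = 0.02444.
L/D = CL/CD = 0.1382 / 0.02444 = 5.65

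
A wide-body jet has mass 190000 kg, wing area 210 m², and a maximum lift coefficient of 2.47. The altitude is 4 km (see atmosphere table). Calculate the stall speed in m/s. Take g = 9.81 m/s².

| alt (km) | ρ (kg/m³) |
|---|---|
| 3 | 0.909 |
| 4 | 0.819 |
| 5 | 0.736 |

V_stall = 93.7 m/s

At 4 km, from the table: ρ = 0.819 kg/m³.
Weight W = mg = 190000 × 9.81 = 1.864×10^6 N.
V_stall = √(2W/(ρ·S·CL,max)) = √(2 × 1.864×10^6 / (0.819 × 210 × 2.47))
V_stall = √8775 = 93.7 m/s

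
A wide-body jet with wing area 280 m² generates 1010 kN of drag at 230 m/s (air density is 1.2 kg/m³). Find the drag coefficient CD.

CD = 0.114

From D = ½ρv²S·CD, rearranging gives CD = 2D/(ρv²S).
CD = 2 × 1.01×10^6 / (1.2 × 230² × 280) = 0.114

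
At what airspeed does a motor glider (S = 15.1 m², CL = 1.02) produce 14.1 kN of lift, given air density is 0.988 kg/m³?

v = 43 m/s

L = ½ρv²S·CL ⇒ v = √(2L/(ρ·S·CL))
v = √(2 × 14100 / (0.988 × 15.1 × 1.02)) = √1853 = 43 m/s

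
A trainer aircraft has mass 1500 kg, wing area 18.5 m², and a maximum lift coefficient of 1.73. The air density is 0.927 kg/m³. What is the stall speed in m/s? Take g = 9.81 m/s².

At stall, lift equals weight: L = W = m·g = 1500 × 9.81 = 14720 N.
V_stall = √(2W/(ρ·S·CL,max)) = √(2 × 14720 / (0.927 × 18.5 × 1.73))
V_stall = √992 = 31.5 m/s

V_stall = 31.5 m/s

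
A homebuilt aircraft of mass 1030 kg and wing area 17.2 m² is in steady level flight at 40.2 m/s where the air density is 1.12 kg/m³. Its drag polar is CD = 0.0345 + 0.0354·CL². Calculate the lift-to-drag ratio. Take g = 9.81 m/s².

L/D = 13.1

In steady level flight, lift balances weight: W = mg = 1030 × 9.81 = 10104 N.
q = ½ρv² = ½ × 1.12 × 40.2² = 905 Pa.
Required CL = L/(qS) = 10104/(905·17.2) = 0.6491.
CD = 0.0345 + 0.0354 × 0.6491² = 0.04942.
L/D = CL/CD = 0.6491 / 0.04942 = 13.1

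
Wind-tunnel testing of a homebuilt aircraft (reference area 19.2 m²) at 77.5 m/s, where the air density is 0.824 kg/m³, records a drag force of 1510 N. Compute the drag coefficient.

From D = ½ρv²S·CD, rearranging gives CD = 2D/(ρv²S).
CD = 2 × 1510 / (0.824 × 77.5² × 19.2) = 0.0318

CD = 0.0318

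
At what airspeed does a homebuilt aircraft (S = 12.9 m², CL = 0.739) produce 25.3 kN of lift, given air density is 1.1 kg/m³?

L = ½ρv²S·CL ⇒ v = √(2L/(ρ·S·CL))
v = √(2 × 25300 / (1.1 × 12.9 × 0.739)) = √4825 = 69.5 m/s

v = 69.5 m/s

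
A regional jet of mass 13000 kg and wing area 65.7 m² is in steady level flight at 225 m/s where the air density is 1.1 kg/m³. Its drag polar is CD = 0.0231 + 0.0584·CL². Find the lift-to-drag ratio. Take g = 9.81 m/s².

L/D = 2.98

Weight W = mg = 13000 × 9.81 = 1.2753×10^5 N; in level flight L = W.
q = ½ρv² = ½ × 1.1 × 225² = 27840 Pa.
CL = 2W/(ρv²S) = 2×1.2753×10^5/(1.1×225²×65.7) = 0.06971.
CD = 0.0231 + 0.0584 × 0.06971² = 0.02338.
L/D = CL/CD = 0.06971 / 0.02338 = 2.98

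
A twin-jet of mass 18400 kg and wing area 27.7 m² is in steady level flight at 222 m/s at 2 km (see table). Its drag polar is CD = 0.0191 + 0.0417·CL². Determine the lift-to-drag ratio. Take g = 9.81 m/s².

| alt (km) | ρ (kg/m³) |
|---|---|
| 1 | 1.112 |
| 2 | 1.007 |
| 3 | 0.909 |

At 2 km, from the table: ρ = 1.007 kg/m³.
Weight W = mg = 18400 × 9.81 = 1.805×10^5 N; in level flight L = W.
Dynamic pressure q = 0.5 × 1.007 × 222² = 24810 Pa.
CL = 2W/(ρv²S) = 2×1.805×10^5/(1.007×222²×27.7) = 0.2626.
CD = 0.0191 + 0.0417 × 0.2626² = 0.02198.
L/D = CL/CD = 0.2626 / 0.02198 = 11.9

L/D = 11.9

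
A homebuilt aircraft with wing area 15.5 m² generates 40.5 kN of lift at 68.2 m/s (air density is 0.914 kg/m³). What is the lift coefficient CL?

From L = ½ρv²S·CL, rearranging gives CL = 2L/(ρv²S).
CL = 2 × 40500 / (0.914 × 68.2² × 15.5) = 1.23

CL = 1.23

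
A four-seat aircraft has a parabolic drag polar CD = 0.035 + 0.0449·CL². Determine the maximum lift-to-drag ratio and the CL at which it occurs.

(L/D)max = 12.6, at CL = 0.883

For CD = CD0 + K·CL², (L/D)max occurs at CL* = √(CD0/K) and equals 1/(2√(K·CD0)).
(L/D)max = 1/(2√(0.0449 × 0.035)) = 1/(2 × 0.03964) = 12.6
CL* = √(0.035/0.0449) = 0.883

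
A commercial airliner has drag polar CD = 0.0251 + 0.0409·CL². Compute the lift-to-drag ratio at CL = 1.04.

L/D = 15

CD = 0.0251 + 0.0409 × 1.04² = 0.06934
L/D = CL/CD = 1.04 / 0.06934 = 15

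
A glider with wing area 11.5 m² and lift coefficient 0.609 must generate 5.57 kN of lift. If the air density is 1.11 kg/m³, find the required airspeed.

v = 37.9 m/s

L = ½ρv²S·CL ⇒ v = √(2L/(ρ·S·CL))
v = √(2 × 5570 / (1.11 × 11.5 × 0.609)) = √1433 = 37.9 m/s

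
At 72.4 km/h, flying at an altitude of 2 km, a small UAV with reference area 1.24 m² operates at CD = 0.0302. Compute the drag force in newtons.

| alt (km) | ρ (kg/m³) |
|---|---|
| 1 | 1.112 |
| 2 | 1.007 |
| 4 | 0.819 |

At 2 km, from the table: ρ = 1.007 kg/m³.
Convert speed: v = 72.4 km/h ÷ 3.6 = 20.11 m/s.
Dynamic pressure q = ½ρv² = ½ × 1.007 × 20.11² = 203.6 Pa.
D = q·S·CD = 203.6 × 1.24 × 0.0302 = 7.63 N

D = 7.63 N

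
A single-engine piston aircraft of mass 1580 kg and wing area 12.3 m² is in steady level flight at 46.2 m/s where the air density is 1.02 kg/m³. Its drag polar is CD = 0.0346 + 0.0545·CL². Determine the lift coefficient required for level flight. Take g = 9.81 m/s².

CL = 1.16

Level flight ⇒ L = W = m·g = 1580 × 9.81 = 15500 N.
q = ½ρv² = ½ × 1.02 × 46.2² = 1089 Pa.
CL = 2W/(ρv²S) = 2×15500/(1.02×46.2²×12.3) = 1.158.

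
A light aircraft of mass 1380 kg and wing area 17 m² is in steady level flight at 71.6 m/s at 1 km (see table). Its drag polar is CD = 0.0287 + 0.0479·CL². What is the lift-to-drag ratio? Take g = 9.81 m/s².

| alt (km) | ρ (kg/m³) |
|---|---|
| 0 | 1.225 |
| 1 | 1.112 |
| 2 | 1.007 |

At 1 km, from the table: ρ = 1.112 kg/m³.
In steady level flight, lift balances weight: W = mg = 1380 × 9.81 = 13538 N.
q = ½ρv² = ½ × 1.112 × 71.6² = 2850 Pa.
Required CL = L/(qS) = 13538/(2850·17) = 0.2794.
CD = 0.0287 + 0.0479 × 0.2794² = 0.03244.
L/D = CL/CD = 0.2794 / 0.03244 = 8.61

L/D = 8.61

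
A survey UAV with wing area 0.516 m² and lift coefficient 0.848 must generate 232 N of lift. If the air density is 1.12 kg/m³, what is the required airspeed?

v = 30.8 m/s

L = ½ρv²S·CL ⇒ v = √(2L/(ρ·S·CL))
v = √(2 × 232 / (1.12 × 0.516 × 0.848)) = √946.8 = 30.8 m/s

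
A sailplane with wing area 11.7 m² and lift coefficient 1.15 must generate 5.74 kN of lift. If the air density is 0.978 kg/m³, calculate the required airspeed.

L = ½ρv²S·CL ⇒ v = √(2L/(ρ·S·CL))
v = √(2 × 5740 / (0.978 × 11.7 × 1.15)) = √872.4 = 29.5 m/s

v = 29.5 m/s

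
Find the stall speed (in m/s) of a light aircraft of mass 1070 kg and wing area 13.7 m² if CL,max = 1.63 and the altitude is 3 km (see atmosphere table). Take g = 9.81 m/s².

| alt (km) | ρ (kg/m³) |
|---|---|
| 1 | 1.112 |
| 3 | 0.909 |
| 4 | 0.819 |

V_stall = 32.2 m/s

At 3 km, from the table: ρ = 0.909 kg/m³.
At stall, lift equals weight: L = W = m·g = 1070 × 9.81 = 10500 N.
V_stall = √(2W/(ρ·S·CL,max)) = √(2 × 10500 / (0.909 × 13.7 × 1.63))
V_stall = √1034 = 32.2 m/s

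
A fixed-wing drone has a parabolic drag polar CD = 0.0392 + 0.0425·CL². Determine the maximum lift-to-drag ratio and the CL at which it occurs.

(L/D)max = 12.2, at CL = 0.96

For CD = CD0 + K·CL², (L/D)max occurs at CL* = √(CD0/K) and equals 1/(2√(K·CD0)).
(L/D)max = 1/(2√(0.0425 × 0.0392)) = 1/(2 × 0.04082) = 12.2
CL* = √(0.0392/0.0425) = 0.96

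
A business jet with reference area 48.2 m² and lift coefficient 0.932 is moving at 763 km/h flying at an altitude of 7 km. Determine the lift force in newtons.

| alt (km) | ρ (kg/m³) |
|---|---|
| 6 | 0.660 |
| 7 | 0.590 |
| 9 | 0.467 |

L = 5.95×10^5 N

At 7 km, from the table: ρ = 0.590 kg/m³.
Convert speed: v = 763 km/h ÷ 3.6 = 211.9 m/s.
Dynamic pressure q = ½ρv² = ½ × 0.59 × 211.9² = 13250 Pa.
L = q·S·CL = 13250 × 48.2 × 0.932 = 5.95×10^5 N ≈ 595 kN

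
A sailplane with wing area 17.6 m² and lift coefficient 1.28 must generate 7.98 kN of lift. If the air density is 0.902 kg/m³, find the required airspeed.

v = 28 m/s

L = ½ρv²S·CL ⇒ v = √(2L/(ρ·S·CL))
v = √(2 × 7980 / (0.902 × 17.6 × 1.28)) = √785.4 = 28 m/s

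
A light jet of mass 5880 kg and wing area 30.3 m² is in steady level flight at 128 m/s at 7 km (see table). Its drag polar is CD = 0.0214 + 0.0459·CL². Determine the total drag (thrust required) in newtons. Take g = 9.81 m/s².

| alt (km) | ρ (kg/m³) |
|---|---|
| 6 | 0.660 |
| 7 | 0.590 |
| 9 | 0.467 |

D = 4180 N

At 7 km, from the table: ρ = 0.590 kg/m³.
In steady level flight, lift balances weight: W = mg = 5880 × 9.81 = 57683 N.
q = ½ρv² = ½ × 0.59 × 128² = 4833 Pa.
Required CL = L/(qS) = 57683/(4833·30.3) = 0.3939.
CD = 0.0214 + 0.0459 × 0.3939² = 0.02852.
D = q·S·CD = 4833 × 30.3 × 0.02852 = 4177 N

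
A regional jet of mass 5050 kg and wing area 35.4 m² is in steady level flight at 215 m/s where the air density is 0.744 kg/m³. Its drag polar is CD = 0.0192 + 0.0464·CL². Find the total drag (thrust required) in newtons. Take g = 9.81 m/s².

Level flight ⇒ L = W = m·g = 5050 × 9.81 = 49540 N.
q = ½ρv² = ½ × 0.744 × 215² = 17200 Pa.
CL = 2W/(ρv²S) = 2×49540/(0.744×215²×35.4) = 0.08138.
CD = 0.0192 + 0.0464 × 0.08138² = 0.01951.
D = q·S·CD = 17200 × 35.4 × 0.01951 = 11870 N

D = 11900 N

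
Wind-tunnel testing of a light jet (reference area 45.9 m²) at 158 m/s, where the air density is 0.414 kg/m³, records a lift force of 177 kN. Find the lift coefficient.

From L = ½ρv²S·CL, rearranging gives CL = 2L/(ρv²S).
CL = 2 × 1.77×10^5 / (0.414 × 158² × 45.9) = 0.746

CL = 0.746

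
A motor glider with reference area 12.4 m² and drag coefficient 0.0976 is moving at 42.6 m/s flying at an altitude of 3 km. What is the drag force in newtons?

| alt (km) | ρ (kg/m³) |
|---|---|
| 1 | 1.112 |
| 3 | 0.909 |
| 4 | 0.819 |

D = 998 N

At 3 km, from the table: ρ = 0.909 kg/m³.
Dynamic pressure q = ½ρv² = ½ × 0.909 × 42.6² = 824.8 Pa.
D = q·S·CD = 824.8 × 12.4 × 0.0976 = 998 N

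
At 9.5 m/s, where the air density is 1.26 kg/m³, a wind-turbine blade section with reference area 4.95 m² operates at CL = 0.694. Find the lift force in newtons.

L = 195 N

Dynamic pressure q = ½ρv² = ½ × 1.26 × 9.5² = 56.86 Pa.
L = q·S·CL = 56.86 × 4.95 × 0.694 = 195 N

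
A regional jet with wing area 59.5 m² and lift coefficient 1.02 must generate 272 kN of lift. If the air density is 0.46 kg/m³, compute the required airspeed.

v = 140 m/s

L = ½ρv²S·CL ⇒ v = √(2L/(ρ·S·CL))
v = √(2 × 2.72×10^5 / (0.46 × 59.5 × 1.02)) = √19490 = 140 m/s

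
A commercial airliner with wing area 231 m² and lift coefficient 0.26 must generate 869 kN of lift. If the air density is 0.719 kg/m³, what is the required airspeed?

L = ½ρv²S·CL ⇒ v = √(2L/(ρ·S·CL))
v = √(2 × 8.69×10^5 / (0.719 × 231 × 0.26)) = √40250 = 201 m/s

v = 201 m/s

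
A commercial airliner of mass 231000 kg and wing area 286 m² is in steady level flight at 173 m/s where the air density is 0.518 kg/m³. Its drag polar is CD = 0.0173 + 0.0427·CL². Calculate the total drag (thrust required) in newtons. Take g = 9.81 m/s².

D = 1.37×10^5 N

Level flight ⇒ L = W = m·g = 231000 × 9.81 = 2.2661×10^6 N.
Dynamic pressure q = 0.5 × 0.518 × 173² = 7752 Pa.
Required CL = L/(qS) = 2.2661×10^6/(7752·286) = 1.022.
CD = 0.0173 + 0.0427 × 1.022² = 0.06191.
D = q·S·CD = 7752 × 286 × 0.06191 = 1.373×10^5 N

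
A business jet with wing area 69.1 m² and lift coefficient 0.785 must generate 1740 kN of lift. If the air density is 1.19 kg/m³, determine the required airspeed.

L = ½ρv²S·CL ⇒ v = √(2L/(ρ·S·CL))
v = √(2 × 1.74×10^6 / (1.19 × 69.1 × 0.785)) = √53910 = 232 m/s

v = 232 m/s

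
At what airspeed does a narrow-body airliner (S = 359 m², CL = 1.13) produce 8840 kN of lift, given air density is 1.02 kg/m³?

v = 207 m/s

L = ½ρv²S·CL ⇒ v = √(2L/(ρ·S·CL))
v = √(2 × 8.84×10^6 / (1.02 × 359 × 1.13)) = √42730 = 207 m/s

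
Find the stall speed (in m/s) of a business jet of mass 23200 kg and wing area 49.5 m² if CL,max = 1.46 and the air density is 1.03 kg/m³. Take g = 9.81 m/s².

V_stall = 78.2 m/s

Weight W = mg = 23200 × 9.81 = 2.276×10^5 N.
V_stall = √(2W/(ρ·S·CL,max)) = √(2 × 2.276×10^5 / (1.03 × 49.5 × 1.46))
V_stall = √6115 = 78.2 m/s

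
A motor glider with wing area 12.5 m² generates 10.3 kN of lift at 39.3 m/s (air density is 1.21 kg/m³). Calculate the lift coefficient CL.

CL = 0.882

From L = ½ρv²S·CL, rearranging gives CL = 2L/(ρv²S).
CL = 2 × 10300 / (1.21 × 39.3² × 12.5) = 0.882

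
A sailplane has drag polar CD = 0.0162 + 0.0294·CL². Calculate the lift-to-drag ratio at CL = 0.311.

L/D = 16.3

CD = 0.0162 + 0.0294 × 0.311² = 0.01904
L/D = CL/CD = 0.311 / 0.01904 = 16.3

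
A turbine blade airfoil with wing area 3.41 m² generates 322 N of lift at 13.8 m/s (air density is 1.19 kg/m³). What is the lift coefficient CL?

CL = 0.833

From L = ½ρv²S·CL, rearranging gives CL = 2L/(ρv²S).
CL = 2 × 322 / (1.19 × 13.8² × 3.41) = 0.833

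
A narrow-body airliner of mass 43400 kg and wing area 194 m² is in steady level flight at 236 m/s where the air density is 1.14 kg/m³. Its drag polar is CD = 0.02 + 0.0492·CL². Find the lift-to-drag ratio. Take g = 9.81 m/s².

Level flight ⇒ L = W = m·g = 43400 × 9.81 = 4.2575×10^5 N.
Dynamic pressure q = 0.5 × 1.14 × 236² = 31750 Pa.
CL = W/(q·S) = 4.2575×10^5 / (31750 × 194) = 0.06913.
CD = 0.02 + 0.0492 × 0.06913² = 0.02024.
L/D = CL/CD = 0.06913 / 0.02024 = 3.42

L/D = 3.42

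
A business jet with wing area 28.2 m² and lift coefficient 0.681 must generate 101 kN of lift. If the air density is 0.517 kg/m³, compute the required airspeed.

L = ½ρv²S·CL ⇒ v = √(2L/(ρ·S·CL))
v = √(2 × 1.01×10^5 / (0.517 × 28.2 × 0.681)) = √20350 = 143 m/s

v = 143 m/s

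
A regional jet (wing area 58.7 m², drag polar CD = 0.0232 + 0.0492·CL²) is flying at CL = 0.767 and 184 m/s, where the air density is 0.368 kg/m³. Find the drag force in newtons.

CD = 0.0232 + 0.0492 × 0.767² = 0.05214
D = ½ρv²S·CD = ½ × 0.368 × 184² × 58.7 × 0.05214 = 19100 N

D = 19100 N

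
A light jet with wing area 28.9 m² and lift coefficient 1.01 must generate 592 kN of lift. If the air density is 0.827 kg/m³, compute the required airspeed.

v = 221 m/s

L = ½ρv²S·CL ⇒ v = √(2L/(ρ·S·CL))
v = √(2 × 5.92×10^5 / (0.827 × 28.9 × 1.01)) = √49050 = 221 m/s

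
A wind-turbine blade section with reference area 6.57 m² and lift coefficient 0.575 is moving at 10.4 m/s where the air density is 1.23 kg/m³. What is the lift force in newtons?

L = 251 N

Dynamic pressure q = ½ρv² = ½ × 1.23 × 10.4² = 66.52 Pa.
L = q·S·CL = 66.52 × 6.57 × 0.575 = 251 N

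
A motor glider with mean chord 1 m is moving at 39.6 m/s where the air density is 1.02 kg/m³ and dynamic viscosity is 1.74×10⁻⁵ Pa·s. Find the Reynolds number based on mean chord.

Re = ρ·v·c/μ = 1.02 × 39.6 × 1 / (1.74×10⁻⁵) = 2.32×10^6

Re = 2.32×10^6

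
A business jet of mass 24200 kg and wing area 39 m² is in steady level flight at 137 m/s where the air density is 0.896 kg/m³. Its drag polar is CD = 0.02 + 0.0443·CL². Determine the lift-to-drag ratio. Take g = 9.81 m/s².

Weight W = mg = 24200 × 9.81 = 2.374×10^5 N; in level flight L = W.
q = ½ρv² = ½ × 0.896 × 137² = 8409 Pa.
CL = W/(q·S) = 2.374×10^5 / (8409 × 39) = 0.7239.
CD = 0.02 + 0.0443 × 0.7239² = 0.04322.
L/D = CL/CD = 0.7239 / 0.04322 = 16.8

L/D = 16.8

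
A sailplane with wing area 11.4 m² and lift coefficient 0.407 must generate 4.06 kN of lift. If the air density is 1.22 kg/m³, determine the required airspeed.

v = 37.9 m/s

L = ½ρv²S·CL ⇒ v = √(2L/(ρ·S·CL))
v = √(2 × 4060 / (1.22 × 11.4 × 0.407)) = √1434 = 37.9 m/s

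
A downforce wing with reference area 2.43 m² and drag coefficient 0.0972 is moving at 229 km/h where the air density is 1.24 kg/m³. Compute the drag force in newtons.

Convert speed: v = 229 km/h ÷ 3.6 = 63.61 m/s.
D = ½ρv²S·CD = ½ × 1.24 × 63.61² × 2.43 × 0.0972 = 593 N

D = 593 N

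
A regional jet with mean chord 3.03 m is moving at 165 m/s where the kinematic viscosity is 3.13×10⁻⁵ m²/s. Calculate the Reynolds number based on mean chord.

Re = v·c/ν = 165 × 3.03 / (3.13×10⁻⁵) = 1.6×10^7

Re = 1.6×10^7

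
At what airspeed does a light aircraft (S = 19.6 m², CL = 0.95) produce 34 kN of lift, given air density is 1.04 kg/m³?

v = 59.3 m/s

L = ½ρv²S·CL ⇒ v = √(2L/(ρ·S·CL))
v = √(2 × 34000 / (1.04 × 19.6 × 0.95)) = √3512 = 59.3 m/s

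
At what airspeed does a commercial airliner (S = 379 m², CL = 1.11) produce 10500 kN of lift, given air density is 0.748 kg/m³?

L = ½ρv²S·CL ⇒ v = √(2L/(ρ·S·CL))
v = √(2 × 1.05×10^7 / (0.748 × 379 × 1.11)) = √66740 = 258 m/s

v = 258 m/s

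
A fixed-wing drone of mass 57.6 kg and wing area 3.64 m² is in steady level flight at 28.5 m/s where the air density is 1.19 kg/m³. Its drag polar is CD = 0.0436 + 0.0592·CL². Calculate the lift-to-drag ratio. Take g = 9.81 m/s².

In steady level flight, lift balances weight: W = mg = 57.6 × 9.81 = 565.06 N.
Dynamic pressure q = 0.5 × 1.19 × 28.5² = 483.3 Pa.
CL = 2W/(ρv²S) = 2×565.06/(1.19×28.5²×3.64) = 0.3212.
CD = 0.0436 + 0.0592 × 0.3212² = 0.04971.
L/D = CL/CD = 0.3212 / 0.04971 = 6.46

L/D = 6.46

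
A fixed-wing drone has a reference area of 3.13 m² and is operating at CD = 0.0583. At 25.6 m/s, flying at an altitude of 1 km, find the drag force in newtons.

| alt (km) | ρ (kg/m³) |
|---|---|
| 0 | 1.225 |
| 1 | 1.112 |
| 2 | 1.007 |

At 1 km, from the table: ρ = 1.112 kg/m³.
Dynamic pressure q = ½ρv² = ½ × 1.112 × 25.6² = 364.4 Pa.
D = q·S·CD = 364.4 × 3.13 × 0.0583 = 66.5 N

D = 66.5 N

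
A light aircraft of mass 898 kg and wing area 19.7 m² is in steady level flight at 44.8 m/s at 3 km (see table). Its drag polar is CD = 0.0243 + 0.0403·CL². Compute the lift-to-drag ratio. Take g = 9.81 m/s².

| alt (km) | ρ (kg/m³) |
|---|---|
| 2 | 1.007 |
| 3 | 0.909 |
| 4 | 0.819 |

At 3 km, from the table: ρ = 0.909 kg/m³.
Weight W = mg = 898 × 9.81 = 8809.4 N; in level flight L = W.
q = ½ρv² = ½ × 0.909 × 44.8² = 912.2 Pa.
Required CL = L/(qS) = 8809.4/(912.2·19.7) = 0.4902.
CD = 0.0243 + 0.0403 × 0.4902² = 0.03398.
L/D = CL/CD = 0.4902 / 0.03398 = 14.4

L/D = 14.4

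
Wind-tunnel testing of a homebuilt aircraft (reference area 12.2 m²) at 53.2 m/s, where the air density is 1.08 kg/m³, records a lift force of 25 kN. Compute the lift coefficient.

CL = 1.34

From L = ½ρv²S·CL, rearranging gives CL = 2L/(ρv²S).
CL = 2 × 25000 / (1.08 × 53.2² × 12.2) = 1.34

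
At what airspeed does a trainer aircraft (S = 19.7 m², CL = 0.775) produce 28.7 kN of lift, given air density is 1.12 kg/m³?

L = ½ρv²S·CL ⇒ v = √(2L/(ρ·S·CL))
v = √(2 × 28700 / (1.12 × 19.7 × 0.775)) = √3357 = 57.9 m/s

v = 57.9 m/s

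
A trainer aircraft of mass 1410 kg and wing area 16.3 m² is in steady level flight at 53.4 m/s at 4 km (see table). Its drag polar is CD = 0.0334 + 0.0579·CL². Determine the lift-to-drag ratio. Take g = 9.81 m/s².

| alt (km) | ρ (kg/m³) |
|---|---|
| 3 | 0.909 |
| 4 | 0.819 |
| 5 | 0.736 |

At 4 km, from the table: ρ = 0.819 kg/m³.
Level flight ⇒ L = W = m·g = 1410 × 9.81 = 13832 N.
q = ½ρv² = ½ × 0.819 × 53.4² = 1168 Pa.
CL = W/(q·S) = 13832 / (1168 × 16.3) = 0.7267.
CD = 0.0334 + 0.0579 × 0.7267² = 0.06398.
L/D = CL/CD = 0.7267 / 0.06398 = 11.4

L/D = 11.4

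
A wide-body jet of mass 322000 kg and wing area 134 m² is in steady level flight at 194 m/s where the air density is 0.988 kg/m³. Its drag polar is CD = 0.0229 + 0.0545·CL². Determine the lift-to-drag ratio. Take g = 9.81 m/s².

Level flight ⇒ L = W = m·g = 322000 × 9.81 = 3.1588×10^6 N.
q = ½ρv² = ½ × 0.988 × 194² = 18590 Pa.
CL = 2W/(ρv²S) = 2×3.1588×10^6/(0.988×194²×134) = 1.268.
CD = 0.0229 + 0.0545 × 1.268² = 0.1105.
L/D = CL/CD = 1.268 / 0.1105 = 11.5

L/D = 11.5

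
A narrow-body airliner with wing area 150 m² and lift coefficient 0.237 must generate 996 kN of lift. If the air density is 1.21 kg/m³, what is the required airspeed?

v = 215 m/s

L = ½ρv²S·CL ⇒ v = √(2L/(ρ·S·CL))
v = √(2 × 9.96×10^5 / (1.21 × 150 × 0.237)) = √46310 = 215 m/s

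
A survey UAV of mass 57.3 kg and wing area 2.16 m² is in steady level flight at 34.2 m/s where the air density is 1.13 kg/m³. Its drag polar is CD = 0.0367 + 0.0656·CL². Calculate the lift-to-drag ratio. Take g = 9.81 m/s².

L/D = 8.4

Weight W = mg = 57.3 × 9.81 = 562.11 N; in level flight L = W.
Dynamic pressure q = 0.5 × 1.13 × 34.2² = 660.8 Pa.
CL = 2W/(ρv²S) = 2×562.11/(1.13×34.2²×2.16) = 0.3938.
CD = 0.0367 + 0.0656 × 0.3938² = 0.04687.
L/D = CL/CD = 0.3938 / 0.04687 = 8.4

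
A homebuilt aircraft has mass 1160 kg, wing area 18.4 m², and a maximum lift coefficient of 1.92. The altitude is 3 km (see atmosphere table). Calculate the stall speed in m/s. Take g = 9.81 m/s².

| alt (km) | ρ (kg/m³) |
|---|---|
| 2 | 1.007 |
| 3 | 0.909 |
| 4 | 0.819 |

At 3 km, from the table: ρ = 0.909 kg/m³.
At stall, lift equals weight: L = W = m·g = 1160 × 9.81 = 11380 N.
From L = ½ρV²S·CL,max = W: V_stall = √(2W/(ρSCL,max)) = √(2·11380/(0.909·18.4·1.92))
V_stall = √708.7 = 26.6 m/s

V_stall = 26.6 m/s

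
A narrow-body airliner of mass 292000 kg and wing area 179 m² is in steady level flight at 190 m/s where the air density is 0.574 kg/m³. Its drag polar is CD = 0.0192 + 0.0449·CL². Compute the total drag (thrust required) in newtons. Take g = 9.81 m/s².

Weight W = mg = 292000 × 9.81 = 2.8645×10^6 N; in level flight L = W.
q = ½ρv² = ½ × 0.574 × 190² = 10360 Pa.
CL = 2W/(ρv²S) = 2×2.8645×10^6/(0.574×190²×179) = 1.545.
CD = 0.0192 + 0.0449 × 1.545² = 0.1263.
D = q·S·CD = 10360 × 179 × 0.1263 = 2.343×10^5 N

D = 2.34×10^5 N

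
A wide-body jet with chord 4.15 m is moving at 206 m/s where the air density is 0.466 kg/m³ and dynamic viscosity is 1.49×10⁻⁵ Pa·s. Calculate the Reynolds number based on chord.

Re = 2.67×10^7

Re = ρ·v·c/μ = 0.466 × 206 × 4.15 / (1.49×10⁻⁵) = 2.67×10^7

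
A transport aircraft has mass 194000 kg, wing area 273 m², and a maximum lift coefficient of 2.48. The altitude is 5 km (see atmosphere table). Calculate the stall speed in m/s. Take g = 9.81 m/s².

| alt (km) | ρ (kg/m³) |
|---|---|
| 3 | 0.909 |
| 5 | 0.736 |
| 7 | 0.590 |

At 5 km, from the table: ρ = 0.736 kg/m³.
Weight W = mg = 194000 × 9.81 = 1.903×10^6 N.
From L = ½ρV²S·CL,max = W: V_stall = √(2W/(ρSCL,max)) = √(2·1.903×10^6/(0.736·273·2.48))
V_stall = √7639 = 87.4 m/s

V_stall = 87.4 m/s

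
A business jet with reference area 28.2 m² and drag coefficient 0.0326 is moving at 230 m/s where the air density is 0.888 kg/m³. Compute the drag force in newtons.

Dynamic pressure q = ½ρv² = ½ × 0.888 × 230² = 23490 Pa.
D = q·S·CD = 23490 × 28.2 × 0.0326 = 21600 N ≈ 21.6 kN

D = 21600 N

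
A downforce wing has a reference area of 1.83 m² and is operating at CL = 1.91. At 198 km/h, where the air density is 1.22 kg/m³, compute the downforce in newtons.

L = 6450 N

Convert speed: v = 198 km/h ÷ 3.6 = 55 m/s.
L = ½ρv²S·CL = ½ × 1.22 × 55² × 1.83 × 1.91 = 6450 N ≈ 6.45 kN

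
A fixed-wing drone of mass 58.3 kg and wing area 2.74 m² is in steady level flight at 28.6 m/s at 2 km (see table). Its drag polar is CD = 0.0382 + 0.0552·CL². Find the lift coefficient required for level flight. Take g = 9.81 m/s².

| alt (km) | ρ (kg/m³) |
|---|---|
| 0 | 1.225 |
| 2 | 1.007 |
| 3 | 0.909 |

At 2 km, from the table: ρ = 1.007 kg/m³.
Weight W = mg = 58.3 × 9.81 = 571.92 N; in level flight L = W.
Dynamic pressure q = 0.5 × 1.007 × 28.6² = 411.8 Pa.
Required CL = L/(qS) = 571.92/(411.8·2.74) = 0.5068.

CL = 0.507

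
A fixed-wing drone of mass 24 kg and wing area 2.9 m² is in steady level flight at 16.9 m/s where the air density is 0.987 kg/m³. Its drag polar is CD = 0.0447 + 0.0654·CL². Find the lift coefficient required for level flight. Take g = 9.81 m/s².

Level flight ⇒ L = W = m·g = 24 × 9.81 = 235.44 N.
Dynamic pressure q = 0.5 × 0.987 × 16.9² = 140.9 Pa.
Required CL = L/(qS) = 235.44/(140.9·2.9) = 0.576.

CL = 0.576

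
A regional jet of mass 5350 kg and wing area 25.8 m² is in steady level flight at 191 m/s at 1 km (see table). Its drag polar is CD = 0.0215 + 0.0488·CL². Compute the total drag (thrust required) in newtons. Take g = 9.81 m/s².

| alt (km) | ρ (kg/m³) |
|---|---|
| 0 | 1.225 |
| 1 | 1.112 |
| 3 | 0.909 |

At 1 km, from the table: ρ = 1.112 kg/m³.
Weight W = mg = 5350 × 9.81 = 52484 N; in level flight L = W.
q = ½ρv² = ½ × 1.112 × 191² = 20280 Pa.
CL = W/(q·S) = 52484 / (20280 × 25.8) = 0.1003.
CD = 0.0215 + 0.0488 × 0.1003² = 0.02199.
D = q·S·CD = 20280 × 25.8 × 0.02199 = 11510 N

D = 11500 N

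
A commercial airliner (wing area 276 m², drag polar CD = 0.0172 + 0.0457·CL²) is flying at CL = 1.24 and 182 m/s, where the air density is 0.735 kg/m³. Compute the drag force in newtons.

CD = 0.0172 + 0.0457 × 1.24² = 0.08747
D = ½ρv²S·CD = ½ × 0.735 × 182² × 276 × 0.08747 = 2.94×10^5 N

D = 2.94×10^5 N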